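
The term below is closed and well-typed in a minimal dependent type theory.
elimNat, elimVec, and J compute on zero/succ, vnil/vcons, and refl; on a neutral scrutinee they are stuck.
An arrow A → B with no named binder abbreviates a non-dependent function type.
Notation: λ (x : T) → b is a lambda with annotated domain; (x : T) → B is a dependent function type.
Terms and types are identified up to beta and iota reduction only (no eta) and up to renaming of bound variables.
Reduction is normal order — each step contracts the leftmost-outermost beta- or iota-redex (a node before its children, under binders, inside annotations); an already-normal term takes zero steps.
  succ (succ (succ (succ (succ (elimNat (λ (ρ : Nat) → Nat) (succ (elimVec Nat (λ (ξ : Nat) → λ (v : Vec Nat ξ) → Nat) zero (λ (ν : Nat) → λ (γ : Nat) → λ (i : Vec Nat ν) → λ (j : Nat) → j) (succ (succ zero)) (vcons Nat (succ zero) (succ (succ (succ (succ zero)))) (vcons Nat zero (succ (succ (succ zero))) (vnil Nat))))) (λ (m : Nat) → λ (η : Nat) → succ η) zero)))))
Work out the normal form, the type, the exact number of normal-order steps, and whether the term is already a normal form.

normal form:
  succ (succ (succ (succ (succ (succ zero)))))
the term's type:
  Nat
steps to reach normal form (normal order): 12
started in normal form: no
first redex: an elimNat iota-redex


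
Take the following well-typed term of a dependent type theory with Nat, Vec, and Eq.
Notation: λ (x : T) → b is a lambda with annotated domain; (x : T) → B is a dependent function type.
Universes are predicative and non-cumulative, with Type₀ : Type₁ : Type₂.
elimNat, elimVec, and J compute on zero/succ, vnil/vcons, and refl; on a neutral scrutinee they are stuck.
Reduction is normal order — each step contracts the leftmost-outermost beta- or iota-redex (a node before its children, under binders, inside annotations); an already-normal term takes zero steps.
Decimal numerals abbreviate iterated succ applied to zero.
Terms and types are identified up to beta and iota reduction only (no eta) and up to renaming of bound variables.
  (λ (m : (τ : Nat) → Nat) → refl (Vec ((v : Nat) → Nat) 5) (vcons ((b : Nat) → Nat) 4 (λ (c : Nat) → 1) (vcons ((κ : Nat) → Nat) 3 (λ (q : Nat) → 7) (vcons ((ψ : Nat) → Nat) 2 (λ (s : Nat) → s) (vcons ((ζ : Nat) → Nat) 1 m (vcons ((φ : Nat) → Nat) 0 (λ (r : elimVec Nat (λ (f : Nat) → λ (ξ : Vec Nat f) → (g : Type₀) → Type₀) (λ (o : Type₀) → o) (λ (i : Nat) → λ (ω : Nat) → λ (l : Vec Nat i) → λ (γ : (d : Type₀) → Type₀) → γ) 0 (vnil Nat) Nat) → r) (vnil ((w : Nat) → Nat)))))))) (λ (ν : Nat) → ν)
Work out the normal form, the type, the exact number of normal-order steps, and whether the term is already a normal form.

reduced normal form:
  refl (Vec ((m : Nat) → Nat) 5) (vcons ((τ : Nat) → Nat) 4 (λ (v : Nat) → 1) (vcons ((b : Nat) → Nat) 3 (λ (c : Nat) → 7) (vcons ((κ : Nat) → Nat) 2 (λ (q : Nat) → q) (vcons ((ψ : Nat) → Nat) 1 (λ (s : Nat) → s) (vcons ((ζ : Nat) → Nat) 0 (λ (φ : Nat) → φ) (vnil ((r : Nat) → Nat)))))))
the term's type:
  Eq (Vec ((m : Nat) → Nat) 5) (vcons ((τ : Nat) → Nat) 4 (λ (v : Nat) → 1) (vcons ((b : Nat) → Nat) 3 (λ (c : Nat) → 7) (vcons ((κ : Nat) → Nat) 2 (λ (q : Nat) → q) (vcons ((ψ : Nat) → Nat) 1 (λ (s : Nat) → s) (vcons ((ζ : Nat) → Nat) 0 (λ (φ : Nat) → φ) (vnil ((r : Nat) → Nat))))))) (vcons ((f : Nat) → Nat) 4 (λ (ξ : Nat) → 1) (vcons ((g : Nat) → Nat) 3 (λ (o : Nat) → 7) (vcons ((i : Nat) → Nat) 2 (λ (ω : Nat) → ω) (vcons ((l : Nat) → Nat) 1 (λ (γ : Nat) → γ) (vcons ((d : Nat) → Nat) 0 (λ (w : Nat) → w) (vnil ((ν : Nat) → Nat)))))))
steps to reach normal form (normal order): 3
started in normal form: no
first redex: a beta-redex


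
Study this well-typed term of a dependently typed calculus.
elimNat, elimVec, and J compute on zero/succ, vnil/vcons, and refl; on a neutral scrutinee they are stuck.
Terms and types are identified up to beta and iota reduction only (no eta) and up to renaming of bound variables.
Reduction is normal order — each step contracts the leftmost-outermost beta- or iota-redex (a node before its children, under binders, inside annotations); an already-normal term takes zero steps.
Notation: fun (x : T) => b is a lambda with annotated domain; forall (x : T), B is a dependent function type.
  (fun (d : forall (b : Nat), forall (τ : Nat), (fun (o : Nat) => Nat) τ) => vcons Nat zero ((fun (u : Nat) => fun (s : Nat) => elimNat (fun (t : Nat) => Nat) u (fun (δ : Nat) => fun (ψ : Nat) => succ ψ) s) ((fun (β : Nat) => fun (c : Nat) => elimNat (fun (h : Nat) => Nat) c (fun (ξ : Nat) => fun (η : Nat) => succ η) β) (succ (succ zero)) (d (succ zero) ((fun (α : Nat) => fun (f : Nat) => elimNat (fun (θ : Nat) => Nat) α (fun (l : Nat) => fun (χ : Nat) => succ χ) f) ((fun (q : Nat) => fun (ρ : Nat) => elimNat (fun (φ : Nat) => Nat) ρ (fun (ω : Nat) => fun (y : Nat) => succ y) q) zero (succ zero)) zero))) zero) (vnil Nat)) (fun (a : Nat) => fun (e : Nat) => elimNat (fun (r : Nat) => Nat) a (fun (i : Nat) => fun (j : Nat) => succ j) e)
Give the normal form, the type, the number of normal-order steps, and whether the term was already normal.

reduced normal form:
  vcons Nat zero (succ (succ (succ (succ zero)))) (vnil Nat)
type:
  Vec Nat (succ zero)
steps to reach normal form (normal order): 25
term was already normal: no
first contracted redex: a beta-redex


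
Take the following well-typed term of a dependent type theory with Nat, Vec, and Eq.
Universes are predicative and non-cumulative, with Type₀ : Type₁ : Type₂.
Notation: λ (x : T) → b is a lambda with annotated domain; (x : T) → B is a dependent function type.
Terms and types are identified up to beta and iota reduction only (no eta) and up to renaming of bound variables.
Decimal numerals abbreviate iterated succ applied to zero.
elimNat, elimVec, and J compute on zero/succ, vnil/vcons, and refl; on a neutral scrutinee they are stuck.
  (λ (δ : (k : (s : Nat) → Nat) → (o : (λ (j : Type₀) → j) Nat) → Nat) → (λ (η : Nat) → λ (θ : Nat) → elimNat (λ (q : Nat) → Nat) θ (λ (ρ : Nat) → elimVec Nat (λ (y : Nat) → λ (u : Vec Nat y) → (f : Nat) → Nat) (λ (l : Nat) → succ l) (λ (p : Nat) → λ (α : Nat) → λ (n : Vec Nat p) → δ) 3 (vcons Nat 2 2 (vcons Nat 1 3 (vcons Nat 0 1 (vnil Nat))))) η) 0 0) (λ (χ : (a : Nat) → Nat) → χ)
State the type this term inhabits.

type:
  Nat


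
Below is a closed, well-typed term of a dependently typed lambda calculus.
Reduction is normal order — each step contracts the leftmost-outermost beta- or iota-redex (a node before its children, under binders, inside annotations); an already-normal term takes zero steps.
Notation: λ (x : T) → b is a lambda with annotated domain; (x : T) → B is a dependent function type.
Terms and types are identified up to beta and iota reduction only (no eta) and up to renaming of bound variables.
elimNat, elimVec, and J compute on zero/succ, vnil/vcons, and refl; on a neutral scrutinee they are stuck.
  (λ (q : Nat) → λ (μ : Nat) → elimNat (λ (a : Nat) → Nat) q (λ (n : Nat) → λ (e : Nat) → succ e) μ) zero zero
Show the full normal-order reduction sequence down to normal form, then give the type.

reduction (normal order):
  (λ (q : Nat) → λ (μ : Nat) → elimNat (λ (a : Nat) → Nat) q (λ (n : Nat) → λ (e : Nat) → succ e) μ) zero zero
  ~> (λ (q : Nat) → elimNat (λ (μ : Nat) → Nat) zero (λ (a : Nat) → λ (n : Nat) → succ n) q) zero
  ~> elimNat (λ (q : Nat) → Nat) zero (λ (μ : Nat) → λ (a : Nat) → succ a) zero
  ~> zero
type:
  Nat


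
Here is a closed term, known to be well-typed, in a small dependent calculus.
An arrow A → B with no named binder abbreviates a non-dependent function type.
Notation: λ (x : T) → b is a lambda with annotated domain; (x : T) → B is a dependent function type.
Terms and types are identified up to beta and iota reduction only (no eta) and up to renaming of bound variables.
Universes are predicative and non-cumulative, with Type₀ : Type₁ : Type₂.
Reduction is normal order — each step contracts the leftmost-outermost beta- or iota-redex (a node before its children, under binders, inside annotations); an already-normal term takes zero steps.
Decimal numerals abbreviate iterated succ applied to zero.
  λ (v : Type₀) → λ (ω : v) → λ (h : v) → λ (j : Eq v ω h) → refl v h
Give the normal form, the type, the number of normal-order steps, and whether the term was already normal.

reduced normal form:
  λ (v : Type₀) → λ (ω : v) → λ (h : v) → λ (j : Eq v ω h) → refl v h
the term's type:
  (v : Type₀) → (ω : v) → (h : v) → Eq v ω h → Eq v h h
normal-order step count: 0
term was already normal: yes


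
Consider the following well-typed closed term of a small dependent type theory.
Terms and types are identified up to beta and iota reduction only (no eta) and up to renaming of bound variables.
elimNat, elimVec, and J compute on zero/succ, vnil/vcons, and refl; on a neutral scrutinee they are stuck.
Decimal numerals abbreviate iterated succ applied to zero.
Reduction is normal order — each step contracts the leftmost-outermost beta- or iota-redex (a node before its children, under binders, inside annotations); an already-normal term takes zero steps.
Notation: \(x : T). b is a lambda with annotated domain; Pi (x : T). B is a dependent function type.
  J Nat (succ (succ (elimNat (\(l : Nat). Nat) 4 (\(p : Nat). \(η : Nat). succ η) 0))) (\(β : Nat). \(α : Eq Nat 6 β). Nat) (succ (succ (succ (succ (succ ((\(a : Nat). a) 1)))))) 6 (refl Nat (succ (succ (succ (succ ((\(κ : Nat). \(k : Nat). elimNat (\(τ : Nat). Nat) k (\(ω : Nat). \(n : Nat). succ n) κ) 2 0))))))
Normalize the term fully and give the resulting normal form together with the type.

resulting normal form:
  6
inferred type:
  Nat


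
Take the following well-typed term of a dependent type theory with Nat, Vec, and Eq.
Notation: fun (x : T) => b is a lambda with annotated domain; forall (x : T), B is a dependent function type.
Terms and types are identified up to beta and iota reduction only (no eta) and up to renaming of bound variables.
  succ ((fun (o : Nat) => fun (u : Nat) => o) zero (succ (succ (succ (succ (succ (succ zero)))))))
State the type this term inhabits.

inferred type:
  Nat


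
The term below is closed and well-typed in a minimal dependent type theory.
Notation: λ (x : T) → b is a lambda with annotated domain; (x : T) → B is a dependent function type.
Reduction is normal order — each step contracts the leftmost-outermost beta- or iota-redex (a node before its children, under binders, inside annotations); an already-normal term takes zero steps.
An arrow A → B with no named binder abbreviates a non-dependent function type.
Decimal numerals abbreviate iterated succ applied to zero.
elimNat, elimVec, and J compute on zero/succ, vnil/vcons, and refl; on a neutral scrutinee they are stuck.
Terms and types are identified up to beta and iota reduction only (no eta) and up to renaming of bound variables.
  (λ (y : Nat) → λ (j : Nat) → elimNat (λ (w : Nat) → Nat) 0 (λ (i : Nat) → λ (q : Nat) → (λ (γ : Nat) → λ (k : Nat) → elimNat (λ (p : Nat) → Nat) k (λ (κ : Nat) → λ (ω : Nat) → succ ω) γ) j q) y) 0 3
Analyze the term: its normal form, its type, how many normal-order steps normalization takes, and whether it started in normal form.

resulting normal form:
  0
inferred type:
  Nat
normal-order step count: 3
started in normal form: no
first contracted redex: a beta-redex


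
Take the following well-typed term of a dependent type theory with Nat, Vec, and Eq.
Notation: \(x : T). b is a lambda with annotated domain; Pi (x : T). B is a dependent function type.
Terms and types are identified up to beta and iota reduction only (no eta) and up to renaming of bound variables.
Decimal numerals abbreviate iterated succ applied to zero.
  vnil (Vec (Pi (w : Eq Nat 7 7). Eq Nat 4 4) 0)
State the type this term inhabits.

inferred type:
  Vec (Vec (Pi (w : Eq Nat 7 7). Eq Nat 4 4) 0) 0


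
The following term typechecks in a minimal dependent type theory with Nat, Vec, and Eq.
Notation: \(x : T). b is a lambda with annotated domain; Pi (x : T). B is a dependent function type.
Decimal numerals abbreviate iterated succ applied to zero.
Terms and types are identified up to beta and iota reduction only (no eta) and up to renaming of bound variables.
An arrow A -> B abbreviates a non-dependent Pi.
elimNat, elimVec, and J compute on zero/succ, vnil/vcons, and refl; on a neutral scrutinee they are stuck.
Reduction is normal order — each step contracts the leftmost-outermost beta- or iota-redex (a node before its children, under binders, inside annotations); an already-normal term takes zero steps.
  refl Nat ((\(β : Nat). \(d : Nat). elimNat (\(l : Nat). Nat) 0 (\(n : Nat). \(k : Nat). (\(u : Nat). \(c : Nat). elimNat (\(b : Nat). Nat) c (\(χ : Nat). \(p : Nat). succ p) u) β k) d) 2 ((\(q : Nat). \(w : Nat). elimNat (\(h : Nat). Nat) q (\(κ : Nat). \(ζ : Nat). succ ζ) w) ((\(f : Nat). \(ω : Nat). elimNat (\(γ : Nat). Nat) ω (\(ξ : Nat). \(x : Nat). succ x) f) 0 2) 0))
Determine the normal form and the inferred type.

reduced normal form:
  refl Nat 4
inferred type:
  Eq Nat 4 4
observation: 24 normal-order steps normalize the term, beginning with a beta-redex.


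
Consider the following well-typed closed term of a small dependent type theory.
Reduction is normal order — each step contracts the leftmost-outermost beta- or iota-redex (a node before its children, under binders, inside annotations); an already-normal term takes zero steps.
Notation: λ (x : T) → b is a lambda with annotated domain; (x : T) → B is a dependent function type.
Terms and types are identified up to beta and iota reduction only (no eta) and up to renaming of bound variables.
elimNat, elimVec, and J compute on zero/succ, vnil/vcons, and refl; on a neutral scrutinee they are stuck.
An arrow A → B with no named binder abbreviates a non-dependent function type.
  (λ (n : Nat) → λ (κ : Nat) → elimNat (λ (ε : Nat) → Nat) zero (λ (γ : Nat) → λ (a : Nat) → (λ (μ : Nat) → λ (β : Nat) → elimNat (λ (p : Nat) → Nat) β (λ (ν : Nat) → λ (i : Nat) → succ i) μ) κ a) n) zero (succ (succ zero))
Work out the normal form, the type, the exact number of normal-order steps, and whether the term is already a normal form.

normal form:
  zero
the term's type:
  Nat
steps to reach normal form (normal order): 3
already normal: no
first contracted redex: a beta-redex


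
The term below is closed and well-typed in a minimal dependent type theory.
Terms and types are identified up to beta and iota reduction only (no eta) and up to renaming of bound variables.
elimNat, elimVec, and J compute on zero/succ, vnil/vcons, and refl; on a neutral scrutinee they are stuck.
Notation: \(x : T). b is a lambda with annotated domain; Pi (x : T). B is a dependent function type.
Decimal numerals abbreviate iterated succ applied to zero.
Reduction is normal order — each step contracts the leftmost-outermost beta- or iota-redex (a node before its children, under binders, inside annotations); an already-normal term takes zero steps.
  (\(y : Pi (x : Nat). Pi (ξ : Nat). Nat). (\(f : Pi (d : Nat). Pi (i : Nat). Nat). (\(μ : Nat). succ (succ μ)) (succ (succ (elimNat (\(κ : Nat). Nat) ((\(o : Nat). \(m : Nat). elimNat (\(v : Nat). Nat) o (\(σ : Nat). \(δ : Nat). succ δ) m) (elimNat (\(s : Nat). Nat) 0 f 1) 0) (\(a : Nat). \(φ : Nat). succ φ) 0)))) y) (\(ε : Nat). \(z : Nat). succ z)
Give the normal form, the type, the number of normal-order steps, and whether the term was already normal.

resulting normal form:
  5
type:
  Nat
reduction steps (normal order): 11
started in normal form: no
first contracted redex: a beta-redex


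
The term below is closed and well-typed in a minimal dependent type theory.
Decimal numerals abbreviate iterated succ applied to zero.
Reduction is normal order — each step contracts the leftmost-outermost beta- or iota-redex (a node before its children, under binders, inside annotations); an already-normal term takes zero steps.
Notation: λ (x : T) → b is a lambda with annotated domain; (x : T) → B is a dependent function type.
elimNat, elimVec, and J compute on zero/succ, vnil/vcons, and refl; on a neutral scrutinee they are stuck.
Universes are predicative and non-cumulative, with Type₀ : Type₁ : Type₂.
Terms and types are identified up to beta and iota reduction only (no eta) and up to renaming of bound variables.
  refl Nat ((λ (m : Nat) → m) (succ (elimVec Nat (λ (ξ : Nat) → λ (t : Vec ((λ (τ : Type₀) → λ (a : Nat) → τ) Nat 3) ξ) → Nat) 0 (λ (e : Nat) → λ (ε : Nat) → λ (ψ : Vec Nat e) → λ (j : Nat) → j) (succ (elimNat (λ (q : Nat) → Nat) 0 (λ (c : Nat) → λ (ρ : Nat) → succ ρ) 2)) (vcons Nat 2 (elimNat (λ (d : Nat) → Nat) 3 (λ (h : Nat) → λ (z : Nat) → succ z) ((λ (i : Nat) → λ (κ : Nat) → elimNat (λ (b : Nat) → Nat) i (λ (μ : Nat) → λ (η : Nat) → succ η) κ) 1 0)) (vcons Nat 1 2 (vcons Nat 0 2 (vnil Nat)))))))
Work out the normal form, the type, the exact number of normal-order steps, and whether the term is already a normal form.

resulting normal form:
  refl Nat 1
type:
  Eq Nat 1 1
normal-order step count: 17
already normal: no
first redex: a beta-redex


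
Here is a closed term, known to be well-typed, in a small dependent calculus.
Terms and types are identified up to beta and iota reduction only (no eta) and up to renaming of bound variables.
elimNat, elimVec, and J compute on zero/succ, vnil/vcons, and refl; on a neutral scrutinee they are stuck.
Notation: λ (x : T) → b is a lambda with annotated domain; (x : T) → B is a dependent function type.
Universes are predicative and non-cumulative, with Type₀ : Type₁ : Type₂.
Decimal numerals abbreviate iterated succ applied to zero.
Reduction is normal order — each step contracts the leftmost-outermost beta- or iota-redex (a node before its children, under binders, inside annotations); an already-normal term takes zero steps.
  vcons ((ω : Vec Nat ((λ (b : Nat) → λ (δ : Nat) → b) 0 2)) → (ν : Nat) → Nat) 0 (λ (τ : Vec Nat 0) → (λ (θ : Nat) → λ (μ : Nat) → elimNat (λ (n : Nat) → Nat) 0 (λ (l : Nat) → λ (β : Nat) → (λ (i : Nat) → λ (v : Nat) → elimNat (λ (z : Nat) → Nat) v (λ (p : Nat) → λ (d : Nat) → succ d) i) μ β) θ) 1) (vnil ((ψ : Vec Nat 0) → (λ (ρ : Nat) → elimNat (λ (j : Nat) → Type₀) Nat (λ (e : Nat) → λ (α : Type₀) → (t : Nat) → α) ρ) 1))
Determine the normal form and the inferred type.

normal form:
  vcons ((ω : Vec Nat 0) → (b : Nat) → Nat) 0 (λ (δ : Vec Nat 0) → λ (ν : Nat) → elimNat (λ (τ : Nat) → Nat) 0 (λ (θ : Nat) → λ (μ : Nat) → succ μ) ν) (vnil ((n : Vec Nat 0) → (l : Nat) → Nat))
type:
  Vec ((ω : Vec Nat 0) → (b : Nat) → Nat) 1
observation: 14 normal-order steps separate the term from its normal form.


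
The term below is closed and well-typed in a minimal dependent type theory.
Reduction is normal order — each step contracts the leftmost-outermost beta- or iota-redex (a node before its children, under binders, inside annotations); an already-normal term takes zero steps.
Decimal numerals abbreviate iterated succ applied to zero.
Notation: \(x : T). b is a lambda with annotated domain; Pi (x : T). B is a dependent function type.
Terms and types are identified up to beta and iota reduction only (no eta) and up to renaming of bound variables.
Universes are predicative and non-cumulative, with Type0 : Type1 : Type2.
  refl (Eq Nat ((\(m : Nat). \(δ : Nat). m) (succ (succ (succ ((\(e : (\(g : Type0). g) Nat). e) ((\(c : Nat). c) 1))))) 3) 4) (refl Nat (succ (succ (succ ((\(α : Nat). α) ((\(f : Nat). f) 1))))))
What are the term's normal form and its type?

reduced normal form:
  refl (Eq Nat 4 4) (refl Nat 4)
inferred type:
  Eq (Eq Nat 4 4) (refl Nat 4) (refl Nat 4)


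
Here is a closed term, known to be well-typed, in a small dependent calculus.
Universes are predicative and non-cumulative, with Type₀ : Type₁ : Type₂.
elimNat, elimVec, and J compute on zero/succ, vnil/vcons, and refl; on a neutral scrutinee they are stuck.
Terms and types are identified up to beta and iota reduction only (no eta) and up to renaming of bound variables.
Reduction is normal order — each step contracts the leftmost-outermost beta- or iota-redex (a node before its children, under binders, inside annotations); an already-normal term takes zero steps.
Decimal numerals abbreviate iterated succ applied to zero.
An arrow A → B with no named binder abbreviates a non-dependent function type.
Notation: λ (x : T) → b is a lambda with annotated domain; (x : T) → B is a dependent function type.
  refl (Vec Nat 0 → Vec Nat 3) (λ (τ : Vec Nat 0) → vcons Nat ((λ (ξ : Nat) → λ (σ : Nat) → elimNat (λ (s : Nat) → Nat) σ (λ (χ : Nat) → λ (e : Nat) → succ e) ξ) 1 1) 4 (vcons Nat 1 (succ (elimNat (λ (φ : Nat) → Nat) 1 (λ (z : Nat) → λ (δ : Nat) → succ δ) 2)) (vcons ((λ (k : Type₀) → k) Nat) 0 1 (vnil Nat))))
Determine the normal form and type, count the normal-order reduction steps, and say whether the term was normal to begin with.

reduced normal form:
  refl (Vec Nat 0 → Vec Nat 3) (λ (τ : Vec Nat 0) → vcons Nat 2 4 (vcons Nat 1 4 (vcons Nat 0 1 (vnil Nat))))
type:
  Eq (Vec Nat 0 → Vec Nat 3) (λ (τ : Vec Nat 0) → vcons Nat 2 4 (vcons Nat 1 4 (vcons Nat 0 1 (vnil Nat)))) (λ (ξ : Vec Nat 0) → vcons Nat 2 4 (vcons Nat 1 4 (vcons Nat 0 1 (vnil Nat))))
normal-order step count: 14
term was already normal: no
first redex: a beta-redex


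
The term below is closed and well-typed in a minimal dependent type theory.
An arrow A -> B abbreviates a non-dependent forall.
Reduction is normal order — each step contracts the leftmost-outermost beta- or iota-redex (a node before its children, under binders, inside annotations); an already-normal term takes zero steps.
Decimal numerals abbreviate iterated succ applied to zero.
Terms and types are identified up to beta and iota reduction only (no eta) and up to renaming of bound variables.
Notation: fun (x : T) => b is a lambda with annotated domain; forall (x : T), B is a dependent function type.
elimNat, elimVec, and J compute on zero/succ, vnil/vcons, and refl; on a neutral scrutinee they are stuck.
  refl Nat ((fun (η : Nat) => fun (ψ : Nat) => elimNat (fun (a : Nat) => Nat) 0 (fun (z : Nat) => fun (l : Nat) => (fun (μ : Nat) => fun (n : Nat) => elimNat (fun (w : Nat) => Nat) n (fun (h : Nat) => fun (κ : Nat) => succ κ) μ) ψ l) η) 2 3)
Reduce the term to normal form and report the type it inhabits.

reduced normal form:
  refl Nat 6
inferred type:
  Eq Nat 6 6
observation: reduction starts at a beta-redex, and 33 normal-order steps reach the normal form.


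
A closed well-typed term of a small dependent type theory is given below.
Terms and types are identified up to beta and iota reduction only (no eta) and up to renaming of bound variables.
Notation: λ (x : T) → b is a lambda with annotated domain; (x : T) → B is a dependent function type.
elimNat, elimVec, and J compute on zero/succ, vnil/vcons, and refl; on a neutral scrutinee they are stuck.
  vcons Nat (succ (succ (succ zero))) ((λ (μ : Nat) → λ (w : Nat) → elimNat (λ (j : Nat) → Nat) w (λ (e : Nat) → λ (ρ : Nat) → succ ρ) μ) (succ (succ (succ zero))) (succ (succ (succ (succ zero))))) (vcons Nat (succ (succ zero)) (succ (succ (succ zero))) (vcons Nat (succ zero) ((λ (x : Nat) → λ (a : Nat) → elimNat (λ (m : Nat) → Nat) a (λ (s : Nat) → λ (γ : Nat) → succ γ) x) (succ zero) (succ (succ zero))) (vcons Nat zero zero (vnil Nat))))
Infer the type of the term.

inferred type:
  Vec Nat (succ (succ (succ (succ zero))))


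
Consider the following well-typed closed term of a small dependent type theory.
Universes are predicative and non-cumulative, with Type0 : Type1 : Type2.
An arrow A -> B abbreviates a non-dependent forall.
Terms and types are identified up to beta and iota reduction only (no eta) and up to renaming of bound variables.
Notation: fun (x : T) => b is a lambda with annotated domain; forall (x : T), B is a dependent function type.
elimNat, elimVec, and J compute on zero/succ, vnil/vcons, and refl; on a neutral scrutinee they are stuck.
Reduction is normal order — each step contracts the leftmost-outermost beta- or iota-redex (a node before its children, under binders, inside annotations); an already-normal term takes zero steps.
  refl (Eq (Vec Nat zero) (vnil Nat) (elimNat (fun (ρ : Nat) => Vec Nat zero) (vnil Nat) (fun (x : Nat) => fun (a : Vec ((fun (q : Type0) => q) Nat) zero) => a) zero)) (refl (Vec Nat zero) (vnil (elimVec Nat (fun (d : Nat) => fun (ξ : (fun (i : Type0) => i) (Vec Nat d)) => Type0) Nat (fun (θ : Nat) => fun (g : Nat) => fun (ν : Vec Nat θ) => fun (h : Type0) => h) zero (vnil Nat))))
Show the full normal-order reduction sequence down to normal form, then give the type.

reduction (normal order):
  refl (Eq (Vec Nat zero) (vnil Nat) (elimNat (fun (ρ : Nat) => Vec Nat zero) (vnil Nat) (fun (x : Nat) => fun (a : Vec ((fun (q : Type0) => q) Nat) zero) => a) zero)) (refl (Vec Nat zero) (vnil (elimVec Nat (fun (d : Nat) => fun (ξ : (fun (i : Type0) => i) (Vec Nat d)) => Type0) Nat (fun (θ : Nat) => fun (g : Nat) => fun (ν : Vec Nat θ) => fun (h : Type0) => h) zero (vnil Nat))))
  ~> refl (Eq (Vec Nat zero) (vnil Nat) (vnil Nat)) (refl (Vec Nat zero) (vnil (elimVec Nat (fun (ρ : Nat) => fun (x : (fun (a : Type0) => a) (Vec Nat ρ)) => Type0) Nat (fun (q : Nat) => fun (d : Nat) => fun (ξ : Vec Nat q) => fun (i : Type0) => i) zero (vnil Nat))))
  ~> refl (Eq (Vec Nat zero) (vnil Nat) (vnil Nat)) (refl (Vec Nat zero) (vnil Nat))
type:
  Eq (Eq (Vec Nat zero) (vnil Nat) (vnil Nat)) (refl (Vec Nat zero) (vnil Nat)) (refl (Vec Nat zero) (vnil Nat))


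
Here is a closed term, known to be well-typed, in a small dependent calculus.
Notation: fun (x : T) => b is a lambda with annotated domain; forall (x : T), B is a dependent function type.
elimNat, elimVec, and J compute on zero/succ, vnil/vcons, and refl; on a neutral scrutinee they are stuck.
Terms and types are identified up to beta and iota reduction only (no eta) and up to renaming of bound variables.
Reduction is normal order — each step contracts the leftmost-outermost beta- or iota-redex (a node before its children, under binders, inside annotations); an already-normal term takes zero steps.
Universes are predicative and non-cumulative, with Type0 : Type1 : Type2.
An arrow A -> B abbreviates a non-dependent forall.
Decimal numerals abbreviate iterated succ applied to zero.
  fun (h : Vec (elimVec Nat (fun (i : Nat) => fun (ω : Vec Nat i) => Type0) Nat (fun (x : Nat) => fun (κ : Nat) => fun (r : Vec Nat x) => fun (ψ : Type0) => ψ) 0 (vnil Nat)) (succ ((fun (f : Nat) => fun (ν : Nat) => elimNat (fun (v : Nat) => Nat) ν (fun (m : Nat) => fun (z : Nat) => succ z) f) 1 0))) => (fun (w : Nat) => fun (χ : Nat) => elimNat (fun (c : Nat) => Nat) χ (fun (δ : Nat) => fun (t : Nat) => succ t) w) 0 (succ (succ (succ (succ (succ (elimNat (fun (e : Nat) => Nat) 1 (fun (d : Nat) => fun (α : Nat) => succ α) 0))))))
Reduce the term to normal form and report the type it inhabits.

reduced normal form:
  fun (h : Vec Nat 2) => 6
the term's type:
  Vec Nat 2 -> Nat


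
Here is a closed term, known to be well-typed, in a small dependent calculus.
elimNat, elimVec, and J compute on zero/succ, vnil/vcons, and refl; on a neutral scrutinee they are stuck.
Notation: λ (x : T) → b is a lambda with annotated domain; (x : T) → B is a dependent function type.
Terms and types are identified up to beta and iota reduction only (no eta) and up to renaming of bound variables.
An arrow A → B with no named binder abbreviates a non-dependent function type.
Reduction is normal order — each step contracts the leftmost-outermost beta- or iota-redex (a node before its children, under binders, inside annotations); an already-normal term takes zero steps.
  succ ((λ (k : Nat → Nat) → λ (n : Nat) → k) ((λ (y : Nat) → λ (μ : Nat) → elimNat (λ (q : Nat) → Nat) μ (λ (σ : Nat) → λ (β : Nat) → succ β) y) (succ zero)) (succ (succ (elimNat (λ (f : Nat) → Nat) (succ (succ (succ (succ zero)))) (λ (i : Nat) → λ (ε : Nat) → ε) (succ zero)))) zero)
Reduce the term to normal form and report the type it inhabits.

reduced normal form:
  succ (succ zero)
type:
  Nat
observation: 8 normal-order steps normalize the term, beginning with a beta-redex.


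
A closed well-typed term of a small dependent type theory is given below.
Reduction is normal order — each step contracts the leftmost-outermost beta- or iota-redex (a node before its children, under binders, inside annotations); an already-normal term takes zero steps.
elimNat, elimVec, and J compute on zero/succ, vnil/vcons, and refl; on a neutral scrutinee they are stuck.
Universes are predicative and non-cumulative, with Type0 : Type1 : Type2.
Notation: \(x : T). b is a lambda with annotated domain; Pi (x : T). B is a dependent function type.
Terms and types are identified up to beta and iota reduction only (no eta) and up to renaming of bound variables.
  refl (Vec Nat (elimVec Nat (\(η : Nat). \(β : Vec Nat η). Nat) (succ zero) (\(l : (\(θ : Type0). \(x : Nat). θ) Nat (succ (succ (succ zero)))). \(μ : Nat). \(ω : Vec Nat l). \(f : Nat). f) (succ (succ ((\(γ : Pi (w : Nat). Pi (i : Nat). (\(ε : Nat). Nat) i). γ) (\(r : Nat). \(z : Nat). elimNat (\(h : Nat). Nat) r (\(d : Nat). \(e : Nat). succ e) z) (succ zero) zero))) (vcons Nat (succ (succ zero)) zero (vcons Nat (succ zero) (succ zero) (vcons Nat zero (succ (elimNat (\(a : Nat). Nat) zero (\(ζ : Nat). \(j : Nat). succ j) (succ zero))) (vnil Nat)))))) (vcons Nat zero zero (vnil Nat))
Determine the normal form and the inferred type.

resulting normal form:
  refl (Vec Nat (succ zero)) (vcons Nat zero zero (vnil Nat))
type:
  Eq (Vec Nat (succ zero)) (vcons Nat zero zero (vnil Nat)) (vcons Nat zero zero (vnil Nat))
observation: 16 normal-order steps separate the term from its normal form.


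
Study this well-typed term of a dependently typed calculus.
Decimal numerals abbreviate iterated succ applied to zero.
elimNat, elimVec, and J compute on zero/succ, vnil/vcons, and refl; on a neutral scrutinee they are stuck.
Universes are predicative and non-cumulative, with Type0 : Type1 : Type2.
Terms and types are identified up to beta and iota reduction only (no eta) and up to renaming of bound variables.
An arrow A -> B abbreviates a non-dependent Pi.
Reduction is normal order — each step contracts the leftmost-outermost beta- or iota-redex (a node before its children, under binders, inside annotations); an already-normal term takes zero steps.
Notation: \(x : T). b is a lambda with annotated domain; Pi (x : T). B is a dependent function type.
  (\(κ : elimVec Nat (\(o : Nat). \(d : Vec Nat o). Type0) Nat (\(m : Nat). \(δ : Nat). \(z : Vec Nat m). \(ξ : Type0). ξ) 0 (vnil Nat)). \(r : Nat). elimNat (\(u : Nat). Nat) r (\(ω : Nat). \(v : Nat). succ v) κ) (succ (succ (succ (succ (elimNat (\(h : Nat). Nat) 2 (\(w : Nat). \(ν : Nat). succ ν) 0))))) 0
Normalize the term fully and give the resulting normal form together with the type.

resulting normal form:
  6
type:
  Nat


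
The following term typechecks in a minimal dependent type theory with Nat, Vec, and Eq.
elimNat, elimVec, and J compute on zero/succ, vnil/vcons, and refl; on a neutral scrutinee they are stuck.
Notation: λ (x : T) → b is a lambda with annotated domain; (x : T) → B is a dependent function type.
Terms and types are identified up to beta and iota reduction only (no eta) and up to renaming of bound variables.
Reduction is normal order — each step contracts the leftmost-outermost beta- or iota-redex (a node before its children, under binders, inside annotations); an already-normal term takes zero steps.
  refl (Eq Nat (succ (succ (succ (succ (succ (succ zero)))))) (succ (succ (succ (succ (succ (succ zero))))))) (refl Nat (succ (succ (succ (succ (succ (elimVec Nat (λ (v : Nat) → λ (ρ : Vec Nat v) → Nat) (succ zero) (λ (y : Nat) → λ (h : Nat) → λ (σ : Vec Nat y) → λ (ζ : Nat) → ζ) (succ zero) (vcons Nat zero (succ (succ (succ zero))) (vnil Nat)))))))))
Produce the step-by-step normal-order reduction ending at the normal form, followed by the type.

normal-order reduction sequence:
  refl (Eq Nat (succ (succ (succ (succ (succ (succ zero)))))) (succ (succ (succ (succ (succ (succ zero))))))) (refl Nat (succ (succ (succ (succ (succ (elimVec Nat (λ (v : Nat) → λ (ρ : Vec Nat v) → Nat) (succ zero) (λ (y : Nat) → λ (h : Nat) → λ (σ : Vec Nat y) → λ (ζ : Nat) → ζ) (succ zero) (vcons Nat zero (succ (succ (succ zero))) (vnil Nat)))))))))
  ~> refl (Eq Nat (succ (succ (succ (succ (succ (succ zero)))))) (succ (succ (succ (succ (succ (succ zero))))))) (refl Nat (succ (succ (succ (succ (succ ((λ (v : Nat) → λ (ρ : Nat) → λ (y : Vec Nat v) → λ (h : Nat) → h) zero (succ (succ (succ zero))) (vnil Nat) (elimVec Nat (λ (σ : Nat) → λ (ζ : Vec Nat σ) → Nat) (succ zero) (λ (g : Nat) → λ (ξ : Nat) → λ (δ : Vec Nat g) → λ (b : Nat) → b) zero (vnil Nat)))))))))
  ~> refl (Eq Nat (succ (succ (succ (succ (succ (succ zero)))))) (succ (succ (succ (succ (succ (succ zero))))))) (refl Nat (succ (succ (succ (succ (succ ((λ (v : Nat) → λ (ρ : Vec Nat zero) → λ (y : Nat) → y) (succ (succ (succ zero))) (vnil Nat) (elimVec Nat (λ (h : Nat) → λ (σ : Vec Nat h) → Nat) (succ zero) (λ (ζ : Nat) → λ (g : Nat) → λ (ξ : Vec Nat ζ) → λ (δ : Nat) → δ) zero (vnil Nat)))))))))
  ~> refl (Eq Nat (succ (succ (succ (succ (succ (succ zero)))))) (succ (succ (succ (succ (succ (succ zero))))))) (refl Nat (succ (succ (succ (succ (succ ((λ (v : Vec Nat zero) → λ (ρ : Nat) → ρ) (vnil Nat) (elimVec Nat (λ (y : Nat) → λ (h : Vec Nat y) → Nat) (succ zero) (λ (σ : Nat) → λ (ζ : Nat) → λ (g : Vec Nat σ) → λ (ξ : Nat) → ξ) zero (vnil Nat)))))))))
  ~> refl (Eq Nat (succ (succ (succ (succ (succ (succ zero)))))) (succ (succ (succ (succ (succ (succ zero))))))) (refl Nat (succ (succ (succ (succ (succ ((λ (v : Nat) → v) (elimVec Nat (λ (ρ : Nat) → λ (y : Vec Nat ρ) → Nat) (succ zero) (λ (h : Nat) → λ (σ : Nat) → λ (ζ : Vec Nat h) → λ (g : Nat) → g) zero (vnil Nat)))))))))
  ~> refl (Eq Nat (succ (succ (succ (succ (succ (succ zero)))))) (succ (succ (succ (succ (succ (succ zero))))))) (refl Nat (succ (succ (succ (succ (succ (elimVec Nat (λ (v : Nat) → λ (ρ : Vec Nat v) → Nat) (succ zero) (λ (y : Nat) → λ (h : Nat) → λ (σ : Vec Nat y) → λ (ζ : Nat) → ζ) zero (vnil Nat))))))))
  ~> refl (Eq Nat (succ (succ (succ (succ (succ (succ zero)))))) (succ (succ (succ (succ (succ (succ zero))))))) (refl Nat (succ (succ (succ (succ (succ (succ zero)))))))
inferred type:
  Eq (Eq Nat (succ (succ (succ (succ (succ (succ zero)))))) (succ (succ (succ (succ (succ (succ zero))))))) (refl Nat (succ (succ (succ (succ (succ (succ zero))))))) (refl Nat (succ (succ (succ (succ (succ (succ zero)))))))


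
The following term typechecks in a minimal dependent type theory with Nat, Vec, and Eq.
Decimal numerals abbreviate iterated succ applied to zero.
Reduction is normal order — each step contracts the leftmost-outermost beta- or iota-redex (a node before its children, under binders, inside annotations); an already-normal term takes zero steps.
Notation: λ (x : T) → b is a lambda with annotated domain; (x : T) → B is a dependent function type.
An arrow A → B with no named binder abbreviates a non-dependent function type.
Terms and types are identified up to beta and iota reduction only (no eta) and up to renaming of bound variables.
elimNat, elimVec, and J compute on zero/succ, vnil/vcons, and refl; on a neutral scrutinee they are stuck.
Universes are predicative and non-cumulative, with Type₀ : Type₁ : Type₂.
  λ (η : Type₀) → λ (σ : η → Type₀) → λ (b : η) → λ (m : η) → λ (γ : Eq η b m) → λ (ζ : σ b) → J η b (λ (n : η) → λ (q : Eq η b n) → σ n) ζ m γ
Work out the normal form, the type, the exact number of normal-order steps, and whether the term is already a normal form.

normal form:
  λ (η : Type₀) → λ (σ : η → Type₀) → λ (b : η) → λ (m : η) → λ (γ : Eq η b m) → λ (ζ : σ b) → J η b (λ (n : η) → λ (q : Eq η b n) → σ n) ζ m γ
the term's type:
  (η : Type₀) → (σ : η → Type₀) → (b : η) → (m : η) → Eq η b m → σ b → σ m
reduction steps (normal order): 0
term was already normal: yes


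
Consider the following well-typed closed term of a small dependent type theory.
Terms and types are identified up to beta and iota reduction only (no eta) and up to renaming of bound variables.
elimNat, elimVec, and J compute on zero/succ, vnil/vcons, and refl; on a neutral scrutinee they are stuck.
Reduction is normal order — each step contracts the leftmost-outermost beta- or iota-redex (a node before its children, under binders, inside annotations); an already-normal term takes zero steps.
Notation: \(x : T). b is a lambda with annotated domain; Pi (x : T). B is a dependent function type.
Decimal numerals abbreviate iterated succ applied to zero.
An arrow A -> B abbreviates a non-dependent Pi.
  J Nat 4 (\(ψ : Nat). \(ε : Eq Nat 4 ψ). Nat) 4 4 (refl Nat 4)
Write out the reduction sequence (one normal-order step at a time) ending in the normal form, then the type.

normal-order reduction sequence:
  J Nat 4 (\(ψ : Nat). \(ε : Eq Nat 4 ψ). Nat) 4 4 (refl Nat 4)
  ~> 4
type:
  Nat


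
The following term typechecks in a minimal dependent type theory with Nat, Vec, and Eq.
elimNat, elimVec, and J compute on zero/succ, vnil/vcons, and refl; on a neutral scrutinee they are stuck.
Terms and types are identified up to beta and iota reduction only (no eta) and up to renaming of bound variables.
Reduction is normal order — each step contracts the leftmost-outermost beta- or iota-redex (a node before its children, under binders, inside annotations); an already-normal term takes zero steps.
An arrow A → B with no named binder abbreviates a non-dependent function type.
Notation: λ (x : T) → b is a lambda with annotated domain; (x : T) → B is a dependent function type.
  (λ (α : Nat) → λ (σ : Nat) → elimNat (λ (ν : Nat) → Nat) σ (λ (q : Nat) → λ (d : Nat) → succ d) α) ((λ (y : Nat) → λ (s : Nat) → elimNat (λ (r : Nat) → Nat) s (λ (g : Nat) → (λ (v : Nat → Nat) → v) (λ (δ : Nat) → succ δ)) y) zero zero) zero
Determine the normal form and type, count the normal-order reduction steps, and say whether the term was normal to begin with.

reduced normal form:
  zero
type:
  Nat
steps to reach normal form (normal order): 6
started in normal form: no
first redex: a beta-redex


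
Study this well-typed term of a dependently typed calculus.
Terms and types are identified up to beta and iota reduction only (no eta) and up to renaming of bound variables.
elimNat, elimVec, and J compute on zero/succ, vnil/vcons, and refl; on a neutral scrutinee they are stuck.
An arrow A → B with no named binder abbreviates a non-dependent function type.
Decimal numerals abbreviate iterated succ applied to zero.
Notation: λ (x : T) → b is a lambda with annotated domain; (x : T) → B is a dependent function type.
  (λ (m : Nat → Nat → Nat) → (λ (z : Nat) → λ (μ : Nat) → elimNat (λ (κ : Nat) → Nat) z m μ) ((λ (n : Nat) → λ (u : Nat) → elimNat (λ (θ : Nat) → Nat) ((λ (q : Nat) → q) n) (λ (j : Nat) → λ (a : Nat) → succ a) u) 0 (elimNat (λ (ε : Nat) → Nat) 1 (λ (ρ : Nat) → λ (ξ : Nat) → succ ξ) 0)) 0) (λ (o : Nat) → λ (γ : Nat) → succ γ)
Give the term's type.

type:
  Nat


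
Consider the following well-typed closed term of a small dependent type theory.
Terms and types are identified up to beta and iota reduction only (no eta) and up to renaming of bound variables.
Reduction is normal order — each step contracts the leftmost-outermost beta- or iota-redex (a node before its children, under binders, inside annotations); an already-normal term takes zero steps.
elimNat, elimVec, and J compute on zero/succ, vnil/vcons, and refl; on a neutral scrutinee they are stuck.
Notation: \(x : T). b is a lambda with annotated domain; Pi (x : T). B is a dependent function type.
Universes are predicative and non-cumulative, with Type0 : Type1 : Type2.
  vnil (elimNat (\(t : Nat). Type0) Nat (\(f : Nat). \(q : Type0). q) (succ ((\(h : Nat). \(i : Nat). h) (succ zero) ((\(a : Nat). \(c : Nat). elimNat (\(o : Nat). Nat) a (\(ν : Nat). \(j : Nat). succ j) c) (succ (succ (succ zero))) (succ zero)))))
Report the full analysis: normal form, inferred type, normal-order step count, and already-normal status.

resulting normal form:
  vnil Nat
type:
  Vec Nat zero
steps to reach normal form (normal order): 9
term was already normal: no
first contracted redex: an elimNat iota-redex
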